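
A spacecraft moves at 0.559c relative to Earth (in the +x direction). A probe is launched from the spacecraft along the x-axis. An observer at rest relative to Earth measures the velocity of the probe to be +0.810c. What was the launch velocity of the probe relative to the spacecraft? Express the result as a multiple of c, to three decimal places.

+0.459c

Invert the composition law: u' = (u − v)/(1 − uv/c²).
u' = (0.810 − 0.559) / (1 − (0.810)(0.559)) = 0.2510/0.5472 = 0.4587.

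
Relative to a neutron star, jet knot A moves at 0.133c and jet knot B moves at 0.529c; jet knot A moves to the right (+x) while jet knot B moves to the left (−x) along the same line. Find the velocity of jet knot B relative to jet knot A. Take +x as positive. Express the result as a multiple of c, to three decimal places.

-0.618c

β_A = 0.133, β_B = -0.529.
Transform to A's frame with the inverse velocity-addition law: u' = (u − v)/(1 − uv/c²), taking u = β_B and v = β_A.
u' = (-0.529 − 0.133) / (1 − (0.133)(-0.529)) = -0.6620/1.0704 = -0.6185.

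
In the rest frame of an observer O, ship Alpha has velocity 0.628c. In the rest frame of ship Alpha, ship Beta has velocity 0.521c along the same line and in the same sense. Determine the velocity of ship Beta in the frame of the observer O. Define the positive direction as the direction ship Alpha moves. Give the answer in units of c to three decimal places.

With v = 0.628 and u' = 0.521 (in units of c),
u = (u' + v)/(1 + u'v/c²):
u = (0.521 + 0.628) / (1 + 0.521·0.628) = 1.1490/1.3272 = 0.8657
(Galilean addition would give +1.149c, exceeding c.)

0.866c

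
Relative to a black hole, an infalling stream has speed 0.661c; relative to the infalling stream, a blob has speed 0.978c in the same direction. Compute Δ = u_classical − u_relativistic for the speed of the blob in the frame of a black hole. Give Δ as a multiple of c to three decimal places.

Δ = 0.644c

Galilean: u_cl = 0.978 + 0.661 = 1.6390.
Relativistic: u_rel = (0.978 + 0.661) / (1 + 0.978·0.661) = 1.6390/1.6465 = 0.9955.
Δ = 1.6390 − 0.9955 = 0.6435.
(The classical prediction exceeds c; the relativistic result does not.)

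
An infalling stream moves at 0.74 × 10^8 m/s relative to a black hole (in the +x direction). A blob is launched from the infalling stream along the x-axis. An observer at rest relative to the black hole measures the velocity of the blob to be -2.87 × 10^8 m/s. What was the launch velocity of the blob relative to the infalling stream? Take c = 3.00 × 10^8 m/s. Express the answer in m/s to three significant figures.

v = 0.247c, u = -0.957c.
Invert the composition law: u' = (u − v)/(1 − uv/c²).
u' = (-0.957 − 0.247) / (1 − (-0.957)(0.247)) = -1.2033/1.2360 = -0.9736.
u' = -0.9736 × 3.00 × 10^8 m/s.

-2.92 × 10^8 m/s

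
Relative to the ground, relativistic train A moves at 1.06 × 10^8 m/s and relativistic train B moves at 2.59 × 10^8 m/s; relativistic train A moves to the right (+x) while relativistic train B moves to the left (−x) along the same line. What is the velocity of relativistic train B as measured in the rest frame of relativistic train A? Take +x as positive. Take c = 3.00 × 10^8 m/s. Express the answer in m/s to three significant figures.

-2.80 × 10^8 m/s

β_A = 0.353, β_B = -0.863 (dividing each by c = 3.00 × 10^8 m/s).
Transform to A's frame with the inverse velocity-addition law: u' = (u − v)/(1 − uv/c²), taking u = β_B and v = β_A.
u' = (-0.863 − 0.353) / (1 − (0.353)(-0.863)) = -1.2167/1.3050 = -0.9323.
u' = -0.9323 × 3.00 × 10^8 m/s.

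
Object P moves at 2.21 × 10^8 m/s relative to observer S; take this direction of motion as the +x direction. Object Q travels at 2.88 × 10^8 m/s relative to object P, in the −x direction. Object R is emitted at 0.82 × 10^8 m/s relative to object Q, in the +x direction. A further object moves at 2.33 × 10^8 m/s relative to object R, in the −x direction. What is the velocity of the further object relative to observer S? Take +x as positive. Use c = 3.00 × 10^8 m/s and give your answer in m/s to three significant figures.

-2.83 × 10^8 m/s

Apply u = (u' + v)/(1 + u'v/c²) successively, working outward toward observer S.
(Dividing each given speed by c = 3.00 × 10^8 m/s to work in units of c.)
Start: velocity of object P relative to observer S = 0.7367c.
Compose with object Q (u' = -0.960 in object P frame): u_1 = (-0.960 + 0.737) / (1 + (-0.960)·0.737) = -0.2233/0.2928 = -0.7628.
Compose with object R (u' = 0.273 in object Q frame): u_2 = (0.273 + (-0.763)) / (1 + 0.273·(-0.763)) = -0.4894/0.7915 = -0.6183.
Compose with the further object (u' = -0.777 in object R frame): u_3 = (-0.777 + (-0.618)) / (1 + (-0.777)·(-0.618)) = -1.3950/1.4802 = -0.9424.
So u = -0.9424 × 3.00 × 10^8 m/s.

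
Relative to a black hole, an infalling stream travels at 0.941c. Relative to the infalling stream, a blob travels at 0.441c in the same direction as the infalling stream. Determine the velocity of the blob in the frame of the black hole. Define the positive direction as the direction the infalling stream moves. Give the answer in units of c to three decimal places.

0.977c

With v = 0.941 and u' = 0.441 (in units of c),
u = (u' + v)/(1 + u'v/c²):
u = (0.441 + 0.941) / (1 + 0.441·0.941) = 1.3820/1.4150 = 0.9767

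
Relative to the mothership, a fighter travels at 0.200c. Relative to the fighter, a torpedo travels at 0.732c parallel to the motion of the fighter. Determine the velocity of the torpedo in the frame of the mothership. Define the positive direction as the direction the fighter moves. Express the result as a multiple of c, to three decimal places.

With v = 0.200 and u' = 0.732 (in units of c),
u = (u' + v)/(1 + u'v/c²):
u = (0.732 + 0.200) / (1 + 0.732·0.200) = 0.9320/1.1464 = 0.8130

0.813c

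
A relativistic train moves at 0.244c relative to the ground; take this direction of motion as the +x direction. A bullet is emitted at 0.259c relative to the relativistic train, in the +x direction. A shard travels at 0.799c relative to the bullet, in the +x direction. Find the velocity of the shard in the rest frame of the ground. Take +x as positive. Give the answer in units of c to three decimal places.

Apply u = (u' + v)/(1 + u'v/c²) successively, working outward toward the ground.
Start: velocity of the relativistic train relative to the ground = 0.2440c.
Compose with the bullet (u' = 0.259 in the relativistic train frame): u_1 = (0.259 + 0.244) / (1 + 0.259·0.244) = 0.5030/1.0632 = 0.4731.
Compose with the shard (u' = 0.799 in the bullet frame): u_2 = (0.799 + 0.473) / (1 + 0.799·0.473) = 1.2721/1.3780 = 0.9231.

0.923c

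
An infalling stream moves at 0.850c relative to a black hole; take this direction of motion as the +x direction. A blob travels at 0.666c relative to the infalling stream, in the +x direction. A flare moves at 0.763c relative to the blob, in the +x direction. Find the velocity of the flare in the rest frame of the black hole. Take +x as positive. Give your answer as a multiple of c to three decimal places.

Apply u = (u' + v)/(1 + u'v/c²) successively, working outward toward the black hole.
Start: velocity of the infalling stream relative to the black hole = 0.8500c.
Compose with the blob (u' = 0.666 in the infalling stream frame): u_1 = (0.666 + 0.850) / (1 + 0.666·0.850) = 1.5160/1.5661 = 0.9680.
Compose with the flare (u' = 0.763 in the blob frame): u_2 = (0.763 + 0.968) / (1 + 0.763·0.968) = 1.7310/1.7386 = 0.9956.

0.996c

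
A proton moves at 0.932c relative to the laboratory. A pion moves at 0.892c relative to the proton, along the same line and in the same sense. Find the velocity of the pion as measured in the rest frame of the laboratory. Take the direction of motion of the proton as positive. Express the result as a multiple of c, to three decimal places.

0.996c

With v = 0.932 and u' = 0.892 (in units of c),
u = (u' + v)/(1 + u'v/c²):
u = (0.892 + 0.932) / (1 + 0.892·0.932) = 1.8240/1.8313 = 0.9960
(Galilean addition would give +1.824c, exceeding c.)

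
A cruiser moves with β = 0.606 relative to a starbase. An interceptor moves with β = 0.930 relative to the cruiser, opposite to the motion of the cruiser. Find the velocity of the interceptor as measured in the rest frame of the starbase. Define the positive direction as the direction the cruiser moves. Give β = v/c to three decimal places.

With v = 0.606 and u' = -0.930 (in units of c),
u = (u' + v)/(1 + u'v/c²):
u = (-0.930 + 0.606) / (1 + (-0.930)·0.606) = -0.3240/0.4364 = -0.7424
(Galilean addition would give -0.324c.)

β = -0.742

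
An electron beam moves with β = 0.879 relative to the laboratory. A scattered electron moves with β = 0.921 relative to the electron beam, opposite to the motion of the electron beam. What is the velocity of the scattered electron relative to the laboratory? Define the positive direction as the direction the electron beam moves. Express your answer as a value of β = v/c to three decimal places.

β = -0.221

With v = 0.879 and u' = -0.921 (in units of c),
u = (u' + v)/(1 + u'v/c²):
u = (-0.921 + 0.879) / (1 + (-0.921)·0.879) = -0.0420/0.1904 = -0.2205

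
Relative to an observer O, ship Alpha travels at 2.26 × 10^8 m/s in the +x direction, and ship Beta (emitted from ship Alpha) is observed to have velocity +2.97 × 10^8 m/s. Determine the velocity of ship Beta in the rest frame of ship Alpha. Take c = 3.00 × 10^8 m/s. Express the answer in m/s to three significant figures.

v = 0.753c, u = 0.990c.
Invert the composition law: u' = (u − v)/(1 − uv/c²).
u' = (0.990 − 0.753) / (1 − (0.990)(0.753)) = 0.2367/0.2542 = 0.9310.
u' = 0.9310 × 3.00 × 10^8 m/s.

+2.79 × 10^8 m/s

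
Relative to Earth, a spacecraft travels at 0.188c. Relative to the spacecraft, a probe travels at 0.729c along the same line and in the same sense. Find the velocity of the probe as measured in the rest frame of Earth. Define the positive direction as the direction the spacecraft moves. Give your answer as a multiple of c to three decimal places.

0.806c

With v = 0.188 and u' = 0.729 (in units of c),
u = (u' + v)/(1 + u'v/c²):
u = (0.729 + 0.188) / (1 + 0.729·0.188) = 0.9170/1.1371 = 0.8065
(Galilean addition would give +0.917c.)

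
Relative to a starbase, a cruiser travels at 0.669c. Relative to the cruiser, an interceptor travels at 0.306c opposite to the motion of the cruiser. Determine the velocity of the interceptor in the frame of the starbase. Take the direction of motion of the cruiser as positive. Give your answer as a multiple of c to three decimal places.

With v = 0.669 and u' = -0.306 (in units of c),
u = (u' + v)/(1 + u'v/c²):
u = (-0.306 + 0.669) / (1 + (-0.306)·0.669) = 0.3630/0.7953 = 0.4564

+0.456c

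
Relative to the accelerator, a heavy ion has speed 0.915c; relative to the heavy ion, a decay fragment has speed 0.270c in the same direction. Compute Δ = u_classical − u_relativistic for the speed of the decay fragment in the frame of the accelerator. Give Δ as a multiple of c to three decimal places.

Δ = 0.235c

Galilean: u_cl = 0.270 + 0.915 = 1.1850.
Relativistic: u_rel = (0.270 + 0.915) / (1 + 0.270·0.915) = 1.1850/1.2470 = 0.9502.
Δ = 1.1850 − 0.9502 = 0.2348.
(The classical prediction exceeds c; the relativistic result does not.)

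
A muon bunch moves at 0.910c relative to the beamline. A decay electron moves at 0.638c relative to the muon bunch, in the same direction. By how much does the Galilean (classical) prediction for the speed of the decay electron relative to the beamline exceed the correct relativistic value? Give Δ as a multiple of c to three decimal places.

Δ = 0.569c

Galilean: u_cl = 0.638 + 0.910 = 1.5480.
Relativistic: u_rel = (0.638 + 0.910) / (1 + 0.638·0.910) = 1.5480/1.5806 = 0.9794.
Δ = 1.5480 − 0.9794 = 0.5686.
(The classical prediction exceeds c; the relativistic result does not.)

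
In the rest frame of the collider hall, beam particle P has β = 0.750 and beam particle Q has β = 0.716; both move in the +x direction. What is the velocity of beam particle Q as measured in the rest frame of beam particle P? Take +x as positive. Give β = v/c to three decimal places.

β_A = 0.750, β_B = 0.716.
Transform to A's frame with the inverse velocity-addition law: u' = (u − v)/(1 − uv/c²), taking u = β_B and v = β_A.
u' = (0.716 − 0.750) / (1 − (0.750)(0.716)) = -0.0340/0.4630 = -0.0734.

β = -0.073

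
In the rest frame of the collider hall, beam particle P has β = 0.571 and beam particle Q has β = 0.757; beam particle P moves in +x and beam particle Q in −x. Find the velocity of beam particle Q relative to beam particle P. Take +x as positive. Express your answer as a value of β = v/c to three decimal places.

β = -0.927

β_A = 0.571, β_B = -0.757.
Transform to A's frame with the inverse velocity-addition law: u' = (u − v)/(1 − uv/c²), taking u = β_B and v = β_A.
u' = (-0.757 − 0.571) / (1 − (0.571)(-0.757)) = -1.3280/1.4322 = -0.9272.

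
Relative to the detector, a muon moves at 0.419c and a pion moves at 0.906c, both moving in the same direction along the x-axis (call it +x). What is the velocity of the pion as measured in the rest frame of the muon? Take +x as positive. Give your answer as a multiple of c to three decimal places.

β_A = 0.419, β_B = 0.906.
Transform to A's frame with the inverse velocity-addition law: u' = (u − v)/(1 − uv/c²), taking u = β_B and v = β_A.
u' = (0.906 − 0.419) / (1 − (0.419)(0.906)) = 0.4870/0.6204 = 0.7850.

+0.785c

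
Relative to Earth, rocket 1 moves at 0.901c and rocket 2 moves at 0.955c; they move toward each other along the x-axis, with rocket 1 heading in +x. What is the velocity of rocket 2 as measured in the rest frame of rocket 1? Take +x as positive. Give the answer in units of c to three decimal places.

β_A = 0.901, β_B = -0.955.
Transform to A's frame with the inverse velocity-addition law: u' = (u − v)/(1 − uv/c²), taking u = β_B and v = β_A.
u' = (-0.955 − 0.901) / (1 − (0.901)(-0.955)) = -1.8560/1.8605 = -0.9976.

-0.998c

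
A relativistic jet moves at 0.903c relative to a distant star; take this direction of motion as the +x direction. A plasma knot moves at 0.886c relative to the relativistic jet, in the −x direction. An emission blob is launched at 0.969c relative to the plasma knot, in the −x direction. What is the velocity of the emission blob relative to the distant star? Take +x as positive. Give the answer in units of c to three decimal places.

Apply u = (u' + v)/(1 + u'v/c²) successively, working outward toward the distant star.
Start: velocity of the relativistic jet relative to the distant star = 0.9030c.
Compose with the plasma knot (u' = -0.886 in the relativistic jet frame): u_1 = (-0.886 + 0.903) / (1 + (-0.886)·0.903) = 0.0170/0.1999 = 0.0850.
Compose with the emission blob (u' = -0.969 in the plasma knot frame): u_2 = (-0.969 + 0.085) / (1 + (-0.969)·0.085) = -0.8840/0.9176 = -0.9633.

-0.963c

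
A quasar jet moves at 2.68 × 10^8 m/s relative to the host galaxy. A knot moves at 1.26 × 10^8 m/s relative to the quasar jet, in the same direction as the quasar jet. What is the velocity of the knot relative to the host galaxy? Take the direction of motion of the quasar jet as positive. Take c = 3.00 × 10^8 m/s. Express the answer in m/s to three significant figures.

In units of c (dividing by 3.00 × 10^8 m/s): v = 0.893, u' = 0.420.
u = (u' + v)/(1 + u'v/c²):
u = (0.420 + 0.893) / (1 + 0.420·0.893) = 1.3133/1.3752 = 0.9550
Converting back: u = 0.9550 × 3.00 × 10^8 m/s.

2.87 × 10^8 m/s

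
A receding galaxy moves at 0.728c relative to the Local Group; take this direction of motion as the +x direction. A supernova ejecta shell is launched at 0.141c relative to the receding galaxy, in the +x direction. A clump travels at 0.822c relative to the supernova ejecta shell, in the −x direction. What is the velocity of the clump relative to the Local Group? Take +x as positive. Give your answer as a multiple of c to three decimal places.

-0.096c

Apply u = (u' + v)/(1 + u'v/c²) successively, working outward toward the Local Group.
Start: velocity of the receding galaxy relative to the Local Group = 0.7280c.
Compose with the supernova ejecta shell (u' = 0.141 in the receding galaxy frame): u_1 = (0.141 + 0.728) / (1 + 0.141·0.728) = 0.8690/1.1026 = 0.7881.
Compose with the clump (u' = -0.822 in the supernova ejecta shell frame): u_2 = (-0.822 + 0.788) / (1 + (-0.822)·0.788) = -0.0339/0.3522 = -0.0962.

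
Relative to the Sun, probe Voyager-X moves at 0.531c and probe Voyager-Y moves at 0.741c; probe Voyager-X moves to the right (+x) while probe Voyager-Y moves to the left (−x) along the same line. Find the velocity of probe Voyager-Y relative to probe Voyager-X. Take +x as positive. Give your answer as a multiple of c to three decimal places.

-0.913c

β_A = 0.531, β_B = -0.741.
Transform to A's frame with the inverse velocity-addition law: u' = (u − v)/(1 − uv/c²), taking u = β_B and v = β_A.
u' = (-0.741 − 0.531) / (1 − (0.531)(-0.741)) = -1.2720/1.3935 = -0.9128.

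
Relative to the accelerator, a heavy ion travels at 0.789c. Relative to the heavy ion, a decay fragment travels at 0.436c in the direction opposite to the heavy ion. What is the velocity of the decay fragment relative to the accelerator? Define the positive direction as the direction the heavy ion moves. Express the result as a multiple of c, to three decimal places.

+0.538c

With v = 0.789 and u' = -0.436 (in units of c),
u = (u' + v)/(1 + u'v/c²):
u = (-0.436 + 0.789) / (1 + (-0.436)·0.789) = 0.3530/0.6560 = 0.5381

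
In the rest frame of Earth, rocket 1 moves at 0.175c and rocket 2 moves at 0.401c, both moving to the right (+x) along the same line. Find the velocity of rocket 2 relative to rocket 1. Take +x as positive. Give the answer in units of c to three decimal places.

β_A = 0.175, β_B = 0.401.
Transform to A's frame with the inverse velocity-addition law: u' = (u − v)/(1 − uv/c²), taking u = β_B and v = β_A.
u' = (0.401 − 0.175) / (1 − (0.175)(0.401)) = 0.2260/0.9298 = 0.2431.

+0.243c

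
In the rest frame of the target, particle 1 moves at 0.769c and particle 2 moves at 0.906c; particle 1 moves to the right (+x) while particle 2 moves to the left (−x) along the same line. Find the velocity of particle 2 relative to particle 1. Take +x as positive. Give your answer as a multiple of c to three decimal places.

β_A = 0.769, β_B = -0.906.
Transform to A's frame with the inverse velocity-addition law: u' = (u − v)/(1 − uv/c²), taking u = β_B and v = β_A.
u' = (-0.906 − 0.769) / (1 − (0.769)(-0.906)) = -1.6750/1.6967 = -0.9872.

-0.987c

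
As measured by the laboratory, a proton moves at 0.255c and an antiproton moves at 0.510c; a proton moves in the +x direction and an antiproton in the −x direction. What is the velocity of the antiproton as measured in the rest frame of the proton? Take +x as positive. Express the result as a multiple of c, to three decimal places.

-0.677c

β_A = 0.255, β_B = -0.510.
Transform to A's frame with the inverse velocity-addition law: u' = (u − v)/(1 − uv/c²), taking u = β_B and v = β_A.
u' = (-0.510 − 0.255) / (1 − (0.255)(-0.510)) = -0.7650/1.1300 = -0.6770.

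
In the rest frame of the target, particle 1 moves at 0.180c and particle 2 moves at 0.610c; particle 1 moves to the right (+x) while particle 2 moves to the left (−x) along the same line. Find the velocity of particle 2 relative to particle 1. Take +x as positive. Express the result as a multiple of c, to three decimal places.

-0.712c

β_A = 0.180, β_B = -0.610.
Transform to A's frame with the inverse velocity-addition law: u' = (u − v)/(1 − uv/c²), taking u = β_B and v = β_A.
u' = (-0.610 − 0.180) / (1 − (0.180)(-0.610)) = -0.7900/1.1098 = -0.7118.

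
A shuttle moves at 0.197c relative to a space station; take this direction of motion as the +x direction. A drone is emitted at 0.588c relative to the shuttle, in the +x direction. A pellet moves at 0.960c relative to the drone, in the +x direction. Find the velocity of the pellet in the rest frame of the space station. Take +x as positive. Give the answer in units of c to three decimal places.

0.993c

Apply u = (u' + v)/(1 + u'v/c²) successively, working outward toward the space station.
Start: velocity of the shuttle relative to the space station = 0.1970c.
Compose with the drone (u' = 0.588 in the shuttle frame): u_1 = (0.588 + 0.197) / (1 + 0.588·0.197) = 0.7850/1.1158 = 0.7035.
Compose with the pellet (u' = 0.960 in the drone frame): u_2 = (0.960 + 0.704) / (1 + 0.960·0.704) = 1.6635/1.6754 = 0.9929.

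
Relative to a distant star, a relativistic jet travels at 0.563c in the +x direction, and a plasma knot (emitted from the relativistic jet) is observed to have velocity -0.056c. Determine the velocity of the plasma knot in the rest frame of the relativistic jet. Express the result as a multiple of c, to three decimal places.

-0.600c

Invert the composition law: u' = (u − v)/(1 − uv/c²).
u' = (-0.056 − 0.563) / (1 − (-0.056)(0.563)) = -0.6190/1.0315 = -0.6001.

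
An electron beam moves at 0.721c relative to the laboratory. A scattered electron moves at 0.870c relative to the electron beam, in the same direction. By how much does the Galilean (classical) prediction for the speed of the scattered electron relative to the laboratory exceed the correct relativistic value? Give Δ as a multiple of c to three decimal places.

Galilean: u_cl = 0.870 + 0.721 = 1.5910.
Relativistic: u_rel = (0.870 + 0.721) / (1 + 0.870·0.721) = 1.5910/1.6273 = 0.9777.
Δ = 1.5910 − 0.9777 = 0.6133.
(The classical prediction exceeds c; the relativistic result does not.)

Δ = 0.613c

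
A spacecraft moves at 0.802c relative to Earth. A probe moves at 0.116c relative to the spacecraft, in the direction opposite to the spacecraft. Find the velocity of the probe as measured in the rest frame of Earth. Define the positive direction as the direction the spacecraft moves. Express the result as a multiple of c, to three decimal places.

+0.756c

With v = 0.802 and u' = -0.116 (in units of c),
u = (u' + v)/(1 + u'v/c²):
u = (-0.116 + 0.802) / (1 + (-0.116)·0.802) = 0.6860/0.9070 = 0.7564
(Galilean addition would give +0.686c.)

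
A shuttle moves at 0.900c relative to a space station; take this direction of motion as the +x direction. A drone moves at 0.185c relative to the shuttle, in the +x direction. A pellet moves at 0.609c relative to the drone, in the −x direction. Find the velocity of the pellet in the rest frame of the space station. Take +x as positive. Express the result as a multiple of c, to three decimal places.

+0.741c

Apply u = (u' + v)/(1 + u'v/c²) successively, working outward toward the space station.
Start: velocity of the shuttle relative to the space station = 0.9000c.
Compose with the drone (u' = 0.185 in the shuttle frame): u_1 = (0.185 + 0.900) / (1 + 0.185·0.900) = 1.0850/1.1665 = 0.9301.
Compose with the pellet (u' = -0.609 in the drone frame): u_2 = (-0.609 + 0.930) / (1 + (-0.609)·0.930) = 0.3211/0.4335 = 0.7407.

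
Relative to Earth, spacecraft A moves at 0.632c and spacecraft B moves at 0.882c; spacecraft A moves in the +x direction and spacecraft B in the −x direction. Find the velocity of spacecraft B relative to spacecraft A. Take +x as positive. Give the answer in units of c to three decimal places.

-0.972c

β_A = 0.632, β_B = -0.882.
Transform to A's frame with the inverse velocity-addition law: u' = (u − v)/(1 − uv/c²), taking u = β_B and v = β_A.
u' = (-0.882 − 0.632) / (1 − (0.632)(-0.882)) = -1.5140/1.5574 = -0.9721.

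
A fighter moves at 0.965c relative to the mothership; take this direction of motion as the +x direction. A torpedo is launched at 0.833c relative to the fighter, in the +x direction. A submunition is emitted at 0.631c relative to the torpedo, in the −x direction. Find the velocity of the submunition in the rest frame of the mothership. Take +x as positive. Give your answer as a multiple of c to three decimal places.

Apply u = (u' + v)/(1 + u'v/c²) successively, working outward toward the mothership.
Start: velocity of the fighter relative to the mothership = 0.9650c.
Compose with the torpedo (u' = 0.833 in the fighter frame): u_1 = (0.833 + 0.965) / (1 + 0.833·0.965) = 1.7980/1.8038 = 0.9968.
Compose with the submunition (u' = -0.631 in the torpedo frame): u_2 = (-0.631 + 0.997) / (1 + (-0.631)·0.997) = 0.3658/0.3710 = 0.9858.

+0.986c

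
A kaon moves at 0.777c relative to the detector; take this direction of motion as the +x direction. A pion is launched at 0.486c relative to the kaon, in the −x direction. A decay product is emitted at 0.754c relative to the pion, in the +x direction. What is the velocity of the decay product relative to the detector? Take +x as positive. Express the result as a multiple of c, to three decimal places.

+0.903c

Apply u = (u' + v)/(1 + u'v/c²) successively, working outward toward the detector.
Start: velocity of the kaon relative to the detector = 0.7770c.
Compose with the pion (u' = -0.486 in the kaon frame): u_1 = (-0.486 + 0.777) / (1 + (-0.486)·0.777) = 0.2910/0.6224 = 0.4676.
Compose with the decay product (u' = 0.754 in the pion frame): u_2 = (0.754 + 0.468) / (1 + 0.754·0.468) = 1.2216/1.3525 = 0.9032.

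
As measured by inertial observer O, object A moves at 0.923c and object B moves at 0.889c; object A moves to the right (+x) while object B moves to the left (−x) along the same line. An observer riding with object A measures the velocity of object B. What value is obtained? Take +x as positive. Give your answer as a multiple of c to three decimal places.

β_A = 0.923, β_B = -0.889.
Transform to A's frame with the inverse velocity-addition law: u' = (u − v)/(1 − uv/c²), taking u = β_B and v = β_A.
u' = (-0.889 − 0.923) / (1 − (0.923)(-0.889)) = -1.8120/1.8205 = -0.9953.

-0.995c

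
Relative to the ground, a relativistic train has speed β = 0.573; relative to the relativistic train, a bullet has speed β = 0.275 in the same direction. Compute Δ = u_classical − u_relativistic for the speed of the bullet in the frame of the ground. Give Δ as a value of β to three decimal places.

Δ = 0.115

Galilean: u_cl = 0.275 + 0.573 = 0.8480.
Relativistic: u_rel = (0.275 + 0.573) / (1 + 0.275·0.573) = 0.8480/1.1576 = 0.7326.
Δ = 0.8480 − 0.7326 = 0.1154.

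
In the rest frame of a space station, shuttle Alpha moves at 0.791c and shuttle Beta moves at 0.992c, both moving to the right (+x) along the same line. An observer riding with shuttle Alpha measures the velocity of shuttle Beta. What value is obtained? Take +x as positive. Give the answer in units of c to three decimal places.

+0.933c

β_A = 0.791, β_B = 0.992.
Transform to A's frame with the inverse velocity-addition law: u' = (u − v)/(1 − uv/c²), taking u = β_B and v = β_A.
u' = (0.992 − 0.791) / (1 − (0.791)(0.992)) = 0.2010/0.2153 = 0.9335.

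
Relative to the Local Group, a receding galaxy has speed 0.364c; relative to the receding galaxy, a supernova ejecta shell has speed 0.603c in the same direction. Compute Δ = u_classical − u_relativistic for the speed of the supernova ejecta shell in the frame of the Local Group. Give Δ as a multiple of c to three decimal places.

Δ = 0.174c

Galilean: u_cl = 0.603 + 0.364 = 0.9670.
Relativistic: u_rel = (0.603 + 0.364) / (1 + 0.603·0.364) = 0.9670/1.2195 = 0.7930.
Δ = 0.9670 − 0.7930 = 0.1740.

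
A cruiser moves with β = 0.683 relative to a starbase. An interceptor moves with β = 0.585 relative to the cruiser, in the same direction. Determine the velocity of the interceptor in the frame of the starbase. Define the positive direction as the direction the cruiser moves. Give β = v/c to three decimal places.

With v = 0.683 and u' = 0.585 (in units of c),
u = (u' + v)/(1 + u'v/c²):
u = (0.585 + 0.683) / (1 + 0.585·0.683) = 1.2680/1.3996 = 0.9060

β = 0.906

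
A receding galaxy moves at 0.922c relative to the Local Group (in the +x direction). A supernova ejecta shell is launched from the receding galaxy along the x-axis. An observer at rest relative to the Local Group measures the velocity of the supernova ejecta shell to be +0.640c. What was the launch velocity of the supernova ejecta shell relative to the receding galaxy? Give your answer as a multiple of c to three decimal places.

Invert the composition law: u' = (u − v)/(1 − uv/c²).
u' = (0.640 − 0.922) / (1 − (0.640)(0.922)) = -0.2820/0.4099 = -0.6879.

-0.688c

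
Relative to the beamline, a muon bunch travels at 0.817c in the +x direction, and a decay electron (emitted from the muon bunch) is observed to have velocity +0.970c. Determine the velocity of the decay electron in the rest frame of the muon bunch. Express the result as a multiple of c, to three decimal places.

Invert the composition law: u' = (u − v)/(1 − uv/c²).
u' = (0.970 − 0.817) / (1 − (0.970)(0.817)) = 0.1530/0.2075 = 0.7373.

+0.737c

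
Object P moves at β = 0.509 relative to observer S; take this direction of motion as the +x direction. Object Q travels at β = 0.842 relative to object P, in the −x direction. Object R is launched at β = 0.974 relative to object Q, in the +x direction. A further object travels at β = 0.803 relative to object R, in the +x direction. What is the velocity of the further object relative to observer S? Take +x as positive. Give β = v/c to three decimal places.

β = +0.989

Apply u = (u' + v)/(1 + u'v/c²) successively, working outward toward observer S.
Start: velocity of object P relative to observer S = 0.5090c.
Compose with object Q (u' = -0.842 in object P frame): u_1 = (-0.842 + 0.509) / (1 + (-0.842)·0.509) = -0.3330/0.5714 = -0.5828.
Compose with object R (u' = 0.974 in object Q frame): u_2 = (0.974 + (-0.583)) / (1 + 0.974·(-0.583)) = 0.3912/0.4324 = 0.9048.
Compose with the further object (u' = 0.803 in object R frame): u_3 = (0.803 + 0.905) / (1 + 0.803·0.905) = 1.7078/1.7266 = 0.9891.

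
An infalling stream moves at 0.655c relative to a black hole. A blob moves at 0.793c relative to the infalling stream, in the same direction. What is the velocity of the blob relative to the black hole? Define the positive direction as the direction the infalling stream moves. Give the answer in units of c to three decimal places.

With v = 0.655 and u' = 0.793 (in units of c),
u = (u' + v)/(1 + u'v/c²):
u = (0.793 + 0.655) / (1 + 0.793·0.655) = 1.4480/1.5194 = 0.9530

0.953c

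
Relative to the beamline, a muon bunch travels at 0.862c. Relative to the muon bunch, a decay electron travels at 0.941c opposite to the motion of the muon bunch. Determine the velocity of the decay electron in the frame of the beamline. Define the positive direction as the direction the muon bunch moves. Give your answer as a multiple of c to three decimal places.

-0.418c

With v = 0.862 and u' = -0.941 (in units of c),
u = (u' + v)/(1 + u'v/c²):
u = (-0.941 + 0.862) / (1 + (-0.941)·0.862) = -0.0790/0.1889 = -0.4183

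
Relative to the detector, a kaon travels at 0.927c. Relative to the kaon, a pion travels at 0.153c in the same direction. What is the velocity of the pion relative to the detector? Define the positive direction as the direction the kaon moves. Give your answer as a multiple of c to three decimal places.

0.946c

With v = 0.927 and u' = 0.153 (in units of c),
u = (u' + v)/(1 + u'v/c²):
u = (0.153 + 0.927) / (1 + 0.153·0.927) = 1.0800/1.1418 = 0.9458
(Galilean addition would give +1.080c, exceeding c.)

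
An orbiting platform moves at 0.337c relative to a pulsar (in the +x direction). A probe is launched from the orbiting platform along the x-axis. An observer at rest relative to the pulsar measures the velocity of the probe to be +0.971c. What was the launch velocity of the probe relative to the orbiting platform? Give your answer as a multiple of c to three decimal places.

Invert the composition law: u' = (u − v)/(1 − uv/c²).
u' = (0.971 − 0.337) / (1 − (0.971)(0.337)) = 0.6340/0.6728 = 0.9424.

+0.942c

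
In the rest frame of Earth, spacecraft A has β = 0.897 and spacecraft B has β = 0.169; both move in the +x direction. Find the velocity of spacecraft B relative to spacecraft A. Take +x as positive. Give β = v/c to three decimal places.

β_A = 0.897, β_B = 0.169.
Transform to A's frame with the inverse velocity-addition law: u' = (u − v)/(1 − uv/c²), taking u = β_B and v = β_A.
u' = (0.169 − 0.897) / (1 − (0.897)(0.169)) = -0.7280/0.8484 = -0.8581.

β = -0.858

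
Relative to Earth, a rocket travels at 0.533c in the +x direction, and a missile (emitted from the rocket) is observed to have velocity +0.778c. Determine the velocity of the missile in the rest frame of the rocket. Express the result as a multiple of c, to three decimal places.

Invert the composition law: u' = (u − v)/(1 − uv/c²).
u' = (0.778 − 0.533) / (1 − (0.778)(0.533)) = 0.2450/0.5853 = 0.4186.

+0.419c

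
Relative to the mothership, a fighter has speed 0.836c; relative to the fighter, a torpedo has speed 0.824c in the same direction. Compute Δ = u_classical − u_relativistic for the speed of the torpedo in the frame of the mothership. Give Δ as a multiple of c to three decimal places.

Galilean: u_cl = 0.824 + 0.836 = 1.6600.
Relativistic: u_rel = (0.824 + 0.836) / (1 + 0.824·0.836) = 1.6600/1.6889 = 0.9829.
Δ = 1.6600 − 0.9829 = 0.6771.
(The classical prediction exceeds c; the relativistic result does not.)

Δ = 0.677c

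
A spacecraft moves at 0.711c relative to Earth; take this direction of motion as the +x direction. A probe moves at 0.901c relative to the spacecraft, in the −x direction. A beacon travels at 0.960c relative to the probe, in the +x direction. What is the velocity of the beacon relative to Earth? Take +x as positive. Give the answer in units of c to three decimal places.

+0.876c

Apply u = (u' + v)/(1 + u'v/c²) successively, working outward toward Earth.
Start: velocity of the spacecraft relative to Earth = 0.7110c.
Compose with the probe (u' = -0.901 in the spacecraft frame): u_1 = (-0.901 + 0.711) / (1 + (-0.901)·0.711) = -0.1900/0.3594 = -0.5287.
Compose with the beacon (u' = 0.960 in the probe frame): u_2 = (0.960 + (-0.529)) / (1 + 0.960·(-0.529)) = 0.4313/0.4925 = 0.8758.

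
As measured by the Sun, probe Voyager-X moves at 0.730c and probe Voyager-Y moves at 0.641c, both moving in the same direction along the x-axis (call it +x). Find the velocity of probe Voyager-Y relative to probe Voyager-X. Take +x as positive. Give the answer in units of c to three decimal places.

β_A = 0.730, β_B = 0.641.
Transform to A's frame with the inverse velocity-addition law: u' = (u − v)/(1 − uv/c²), taking u = β_B and v = β_A.
u' = (0.641 − 0.730) / (1 − (0.730)(0.641)) = -0.0890/0.5321 = -0.1673.

-0.167c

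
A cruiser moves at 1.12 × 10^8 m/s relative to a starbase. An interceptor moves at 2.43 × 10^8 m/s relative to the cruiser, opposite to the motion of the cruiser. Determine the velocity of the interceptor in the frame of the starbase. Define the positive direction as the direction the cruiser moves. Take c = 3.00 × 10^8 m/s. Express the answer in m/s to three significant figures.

-1.88 × 10^8 m/s

In units of c (dividing by 3.00 × 10^8 m/s): v = 0.373, u' = -0.810.
u = (u' + v)/(1 + u'v/c²):
u = (-0.810 + 0.373) / (1 + (-0.810)·0.373) = -0.4367/0.6976 = -0.6260
(Galilean addition would give -0.437c.)
Converting back: u = -0.6260 × 3.00 × 10^8 m/s.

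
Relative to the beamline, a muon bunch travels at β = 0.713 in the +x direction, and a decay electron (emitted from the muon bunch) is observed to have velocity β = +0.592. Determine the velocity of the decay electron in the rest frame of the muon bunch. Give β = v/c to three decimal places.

β = -0.209

Invert the composition law: u' = (u − v)/(1 − uv/c²).
u' = (0.592 − 0.713) / (1 − (0.592)(0.713)) = -0.1210/0.5779 = -0.2094.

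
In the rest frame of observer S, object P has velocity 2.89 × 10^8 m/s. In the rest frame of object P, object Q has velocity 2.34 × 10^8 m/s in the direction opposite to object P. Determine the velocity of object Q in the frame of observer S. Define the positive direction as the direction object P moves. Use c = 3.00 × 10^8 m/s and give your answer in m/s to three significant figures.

In units of c (dividing by 3.00 × 10^8 m/s): v = 0.963, u' = -0.780.
u = (u' + v)/(1 + u'v/c²):
u = (-0.780 + 0.963) / (1 + (-0.780)·0.963) = 0.1833/0.2486 = 0.7375
Converting back: u = 0.7375 × 3.00 × 10^8 m/s.

+2.21 × 10^8 m/s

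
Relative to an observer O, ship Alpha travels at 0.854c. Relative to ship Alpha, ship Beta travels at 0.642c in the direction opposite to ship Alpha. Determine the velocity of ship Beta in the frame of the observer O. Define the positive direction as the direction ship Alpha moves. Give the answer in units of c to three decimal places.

With v = 0.854 and u' = -0.642 (in units of c),
u = (u' + v)/(1 + u'v/c²):
u = (-0.642 + 0.854) / (1 + (-0.642)·0.854) = 0.2120/0.4517 = 0.4693
(Galilean addition would give +0.212c.)

+0.469c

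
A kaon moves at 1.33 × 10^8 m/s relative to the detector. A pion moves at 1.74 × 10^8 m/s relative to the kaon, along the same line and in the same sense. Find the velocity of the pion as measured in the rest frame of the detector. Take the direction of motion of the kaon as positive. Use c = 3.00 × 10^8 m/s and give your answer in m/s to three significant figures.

2.44 × 10^8 m/s

In units of c (dividing by 3.00 × 10^8 m/s): v = 0.443, u' = 0.580.
u = (u' + v)/(1 + u'v/c²):
u = (0.580 + 0.443) / (1 + 0.580·0.443) = 1.0233/1.2571 = 0.8140
Converting back: u = 0.8140 × 3.00 × 10^8 m/s.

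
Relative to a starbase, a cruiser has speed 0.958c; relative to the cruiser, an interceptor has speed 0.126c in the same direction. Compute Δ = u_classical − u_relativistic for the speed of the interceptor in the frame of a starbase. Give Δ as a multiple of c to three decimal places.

Galilean: u_cl = 0.126 + 0.958 = 1.0840.
Relativistic: u_rel = (0.126 + 0.958) / (1 + 0.126·0.958) = 1.0840/1.1207 = 0.9672.
Δ = 1.0840 − 0.9672 = 0.1168.
(The classical prediction exceeds c; the relativistic result does not.)

Δ = 0.117c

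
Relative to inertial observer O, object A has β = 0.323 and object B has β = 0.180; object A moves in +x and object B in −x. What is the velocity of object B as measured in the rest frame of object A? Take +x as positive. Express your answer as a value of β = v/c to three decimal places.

β = -0.475

β_A = 0.323, β_B = -0.180.
Transform to A's frame with the inverse velocity-addition law: u' = (u − v)/(1 − uv/c²), taking u = β_B and v = β_A.
u' = (-0.180 − 0.323) / (1 − (0.323)(-0.180)) = -0.5030/1.0581 = -0.4754.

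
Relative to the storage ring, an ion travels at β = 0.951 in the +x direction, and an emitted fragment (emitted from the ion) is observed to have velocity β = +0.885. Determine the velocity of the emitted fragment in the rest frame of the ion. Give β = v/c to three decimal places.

Invert the composition law: u' = (u − v)/(1 − uv/c²).
u' = (0.885 − 0.951) / (1 − (0.885)(0.951)) = -0.0660/0.1584 = -0.4168.

β = -0.417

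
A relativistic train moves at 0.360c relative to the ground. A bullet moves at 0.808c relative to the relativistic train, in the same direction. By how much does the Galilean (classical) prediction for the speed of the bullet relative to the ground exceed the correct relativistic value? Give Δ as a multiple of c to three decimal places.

Galilean: u_cl = 0.808 + 0.360 = 1.1680.
Relativistic: u_rel = (0.808 + 0.360) / (1 + 0.808·0.360) = 1.1680/1.2909 = 0.9048.
Δ = 1.1680 − 0.9048 = 0.2632.
(The classical prediction exceeds c; the relativistic result does not.)

Δ = 0.263c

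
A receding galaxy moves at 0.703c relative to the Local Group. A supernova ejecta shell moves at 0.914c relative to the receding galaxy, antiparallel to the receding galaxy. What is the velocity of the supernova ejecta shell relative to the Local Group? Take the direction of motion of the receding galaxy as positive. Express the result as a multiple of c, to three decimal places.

With v = 0.703 and u' = -0.914 (in units of c),
u = (u' + v)/(1 + u'v/c²):
u = (-0.914 + 0.703) / (1 + (-0.914)·0.703) = -0.2110/0.3575 = -0.5903

-0.590c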